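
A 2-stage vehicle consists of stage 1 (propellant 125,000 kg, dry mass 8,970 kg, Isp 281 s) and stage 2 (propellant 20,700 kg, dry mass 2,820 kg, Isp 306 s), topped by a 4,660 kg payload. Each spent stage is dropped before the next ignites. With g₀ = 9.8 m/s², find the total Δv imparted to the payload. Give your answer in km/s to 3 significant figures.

Δv ≈ 8.04 km/s

Ignition mass of stage 1 = 125,000+8,970 + 20,700+2,820 + 4,660 = 162,150 kg.
Stage 1: m₀ = 162,150 kg, m_f = 162,150 − 125,000 = 37,150 kg; Δv = 281×9.8×ln(4.365) = 2753.8×1.4736 ≈ 4058 m/s.
Stage 2: m₀ = 28,180 kg, m_f = 28,180 − 20,700 = 7,480 kg; Δv = 306×9.8×ln(3.767) = 2998.8×1.3264 ≈ 3978 m/s.
Total Δv = 4058 + 3978 = 8036 m/s.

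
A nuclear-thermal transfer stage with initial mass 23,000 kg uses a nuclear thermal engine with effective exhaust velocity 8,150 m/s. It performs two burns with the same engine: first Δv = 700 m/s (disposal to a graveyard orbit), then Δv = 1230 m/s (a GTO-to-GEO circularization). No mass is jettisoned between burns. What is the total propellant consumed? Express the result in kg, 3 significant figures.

total propellant consumed ≈ 4850 kg

After the first burn: m = 23000 × exp(−700/8150.0) = 23000 × 0.91770 = 21,107.1 kg.
After the second burn: m = 21,107.1 × exp(−1230/8150.0) = 21,107.1 × 0.85992 = 18,150.4 kg.
Total propellant = m₀ − m_final = 23000 − 18,150.4 = 4,849.6 kg.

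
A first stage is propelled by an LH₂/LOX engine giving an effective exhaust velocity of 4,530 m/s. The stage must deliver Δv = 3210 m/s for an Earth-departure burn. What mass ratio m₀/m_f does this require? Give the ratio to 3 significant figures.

m₀/m_f = exp(Δv / v_e) = exp(3210 / 4530.0) = exp(0.7086) = 2.0312.

mass ratio ≈ 2.03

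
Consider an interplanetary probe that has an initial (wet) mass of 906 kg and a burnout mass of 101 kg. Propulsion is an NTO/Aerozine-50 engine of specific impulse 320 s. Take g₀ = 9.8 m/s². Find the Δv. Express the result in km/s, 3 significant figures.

Δv ≈ 6.88 km/s

v_e = Isp · g₀ = 320 × 9.8 = 3136.0 m/s.
Δv = v_e · ln(m₀/m_f) = 3136.0 × ln(8.97) = 3136.0 × 2.1939 ≈ 6880.1 m/s.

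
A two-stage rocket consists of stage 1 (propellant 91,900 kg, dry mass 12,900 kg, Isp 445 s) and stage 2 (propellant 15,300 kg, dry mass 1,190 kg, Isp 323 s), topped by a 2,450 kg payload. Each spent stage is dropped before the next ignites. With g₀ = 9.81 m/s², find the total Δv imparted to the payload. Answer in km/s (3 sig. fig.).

Δv ≈ 11.2 km/s

Ignition mass of stage 1 = 91,900+12,900 + 15,300+1,190 + 2,450 = 123,740 kg.
Stage 1: m₀ = 123,740 kg, m_f = 123,740 − 91,900 = 31,840 kg; Δv = 445×9.81×ln(3.886) = 4365.4×1.3575 ≈ 5926 m/s.
Stage 2: m₀ = 18,940 kg, m_f = 18,940 − 15,300 = 3,640 kg; Δv = 323×9.81×ln(5.203) = 3168.6×1.6493 ≈ 5226 m/s.
Total Δv = 5926 + 5226 = 11152 m/s.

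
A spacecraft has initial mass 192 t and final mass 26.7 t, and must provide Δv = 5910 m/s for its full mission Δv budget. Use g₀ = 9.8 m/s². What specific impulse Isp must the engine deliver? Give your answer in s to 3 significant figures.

ln(m₀/m_f) = ln(192000/26700) = ln(7.191) = 1.9728.
v_e = Δv / ln(m₀/m_f) = 5910 / 1.9728 = 2995.7 m/s.
Isp = v_e / g₀ = 2995.7 / 9.8 = 305.7 s.

Isp ≈ 306 s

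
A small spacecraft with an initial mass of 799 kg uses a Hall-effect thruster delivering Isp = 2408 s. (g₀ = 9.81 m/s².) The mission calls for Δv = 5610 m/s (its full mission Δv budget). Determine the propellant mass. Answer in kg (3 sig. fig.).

v_e = Isp · g₀ = 2408 × 9.81 = 23622.5 m/s.
From the ideal rocket equation, m₀/m_f = exp(Δv / v_e) = exp(5610 / 23622.5) = exp(0.2375) = 1.2681.
m_f = 799 / 1.2681 = 630.076 kg, so propellant = m₀ − m_f = 799 − 630.076 = 168.924 kg.

propellant mass ≈ 169 kg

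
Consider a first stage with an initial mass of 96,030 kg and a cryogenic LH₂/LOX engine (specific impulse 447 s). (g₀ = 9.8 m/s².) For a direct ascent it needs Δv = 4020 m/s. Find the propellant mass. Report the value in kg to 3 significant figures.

propellant mass ≈ 57700 kg

v_e = Isp · g₀ = 447 × 9.8 = 4380.6 m/s.
From the ideal rocket equation, m₀/m_f = exp(Δv / v_e) = exp(4020 / 4380.6) = exp(0.9177) = 2.5035.
m_f = 96,030 / 2.5035 = 38,358.3 kg, so propellant = m₀ − m_f = 96,030 − 38,358.3 = 57,671.7 kg.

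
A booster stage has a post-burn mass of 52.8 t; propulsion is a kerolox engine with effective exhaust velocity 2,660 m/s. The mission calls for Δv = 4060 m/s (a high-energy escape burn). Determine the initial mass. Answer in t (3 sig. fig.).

m₀/m_f = exp(Δv / v_e) = exp(4060 / 2660.0) = exp(1.5263) = 4.6012.
m₀ = m_f × 4.6012 = 52.8 × 4.6012 = 242.943 t.

initial mass ≈ 243 t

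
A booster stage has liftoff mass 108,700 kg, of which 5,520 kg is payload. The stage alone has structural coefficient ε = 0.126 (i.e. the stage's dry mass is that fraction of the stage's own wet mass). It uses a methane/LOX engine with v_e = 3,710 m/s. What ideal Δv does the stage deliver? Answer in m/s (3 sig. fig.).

Stage wet mass = m₀ − payload = 108,700 − 5,520 = 103,180 kg.
Stage dry mass = ε × stage wet mass = 0.126 × 103,180 = 13,000.7 kg.
Burnout mass m_f = stage dry + payload = 13,000.7 + 5,520 = 18,520.7 kg.
Δv = v_e · ln(108,700/18,520.7) = 3710.0 × ln(5.869) = 3710.0 × 1.7697 ≈ 6566 m/s.

Δv ≈ 6570 m/s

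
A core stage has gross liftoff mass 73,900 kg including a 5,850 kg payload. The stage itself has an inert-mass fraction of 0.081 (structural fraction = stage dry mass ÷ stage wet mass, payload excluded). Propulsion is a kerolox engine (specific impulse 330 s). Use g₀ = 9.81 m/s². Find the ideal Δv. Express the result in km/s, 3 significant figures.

Stage wet mass = m₀ − payload = 73,900 − 5,850 = 68,050 kg.
Stage dry mass = ε × stage wet mass = 0.081 × 68,050 = 5,512.05 kg.
Burnout mass m_f = stage dry + payload = 5,512.05 + 5,850 = 11,362.05 kg.
v_e = Isp · g₀ = 330 × 9.81 = 3237.3 m/s.
From the ideal rocket equation, Δv = v_e · ln(73,900/11,362.05) = 3237.3 × ln(6.504) = 3237.3 × 1.8724 ≈ 6062 m/s.

Δv ≈ 6.06 km/s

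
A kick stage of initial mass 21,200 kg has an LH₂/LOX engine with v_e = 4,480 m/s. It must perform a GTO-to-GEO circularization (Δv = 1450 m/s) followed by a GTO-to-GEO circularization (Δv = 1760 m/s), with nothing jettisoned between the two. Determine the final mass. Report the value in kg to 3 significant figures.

After the first burn: m = 21200 × exp(−1450/4480.0) = 21200 × 0.72350 = 15,338.2 kg.
After the second burn: m = 15,338.2 × exp(−1760/4480.0) = 15,338.2 × 0.67513 = 10,355.3 kg.

final mass ≈ 10400 kg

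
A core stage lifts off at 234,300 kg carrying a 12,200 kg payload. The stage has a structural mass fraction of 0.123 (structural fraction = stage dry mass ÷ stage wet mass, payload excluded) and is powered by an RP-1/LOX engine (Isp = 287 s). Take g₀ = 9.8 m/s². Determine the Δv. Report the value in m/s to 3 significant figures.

Δv ≈ 5010 m/s

Stage wet mass = m₀ − payload = 234,300 − 12,200 = 222,100 kg.
Stage dry mass = ε × stage wet mass = 0.123 × 222,100 = 27,318.3 kg.
Burnout mass m_f = stage dry + payload = 27,318.3 + 12,200 = 39,518.3 kg.
v_e = Isp · g₀ = 287 × 9.8 = 2812.6 m/s.
Δv = v_e · ln(234,300/39,518.3) = 2812.6 × ln(5.929) = 2812.6 × 1.7798 ≈ 5006 m/s.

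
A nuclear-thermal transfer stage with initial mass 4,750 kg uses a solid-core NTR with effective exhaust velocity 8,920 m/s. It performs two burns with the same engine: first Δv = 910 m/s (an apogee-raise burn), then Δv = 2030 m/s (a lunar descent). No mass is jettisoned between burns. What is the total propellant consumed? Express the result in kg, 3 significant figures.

After the first burn: m = 4750 × exp(−910/8920.0) = 4750 × 0.90301 = 4,289.3 kg.
After the second burn: m = 4,289.3 × exp(−2030/8920.0) = 4,289.3 × 0.79646 = 3,416.26 kg.
Total propellant = m₀ − m_final = 4750 − 3,416.26 = 1,333.74 kg.

total propellant consumed ≈ 1330 kg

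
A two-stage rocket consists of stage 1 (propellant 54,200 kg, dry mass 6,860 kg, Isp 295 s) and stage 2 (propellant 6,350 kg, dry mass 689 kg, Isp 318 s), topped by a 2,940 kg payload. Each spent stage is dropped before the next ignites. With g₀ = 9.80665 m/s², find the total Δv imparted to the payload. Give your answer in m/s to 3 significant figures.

Δv ≈ 7320 m/s

Ignition mass of stage 1 = 54,200+6,860 + 6,350+689 + 2,940 = 71,039 kg.
Stage 1: m₀ = 71,039 kg, m_f = 71,039 − 54,200 = 16,839 kg; Δv = 295×9.80665×ln(4.219) = 2893.0×1.4395 ≈ 4165 m/s.
Stage 2: m₀ = 9,979 kg, m_f = 9,979 − 6,350 = 3,629 kg; Δv = 318×9.80665×ln(2.75) = 3118.5×1.0115 ≈ 3154 m/s.
Total Δv = 4165 + 3154 = 7319 m/s.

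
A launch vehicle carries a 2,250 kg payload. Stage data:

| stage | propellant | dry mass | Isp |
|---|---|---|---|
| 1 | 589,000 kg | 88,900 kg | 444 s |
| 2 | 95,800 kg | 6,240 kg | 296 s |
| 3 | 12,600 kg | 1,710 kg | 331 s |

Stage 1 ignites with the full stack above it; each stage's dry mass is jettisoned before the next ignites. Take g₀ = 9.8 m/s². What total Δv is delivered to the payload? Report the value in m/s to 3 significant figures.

Δv ≈ 15300 m/s

Ignition mass of stage 1 = 589,000+88,900 + 95,800+6,240 + 12,600+1,710 + 2,250 = 796,500 kg.
Stage 1: m₀ = 796,500 kg, m_f = 796,500 − 589,000 = 207,500 kg; Δv = 444×9.8×ln(3.839) = 4351.2×1.3451 ≈ 5853 m/s.
Stage 2: m₀ = 118,600 kg, m_f = 118,600 − 95,800 = 22,800 kg; Δv = 296×9.8×ln(5.202) = 2900.8×1.6490 ≈ 4783 m/s.
Stage 3: m₀ = 16,560 kg, m_f = 16,560 − 12,600 = 3,960 kg; Δv = 331×9.8×ln(4.182) = 3243.8×1.4307 ≈ 4641 m/s.
Total Δv = 5853 + 4783 + 4641 = 15277 m/s.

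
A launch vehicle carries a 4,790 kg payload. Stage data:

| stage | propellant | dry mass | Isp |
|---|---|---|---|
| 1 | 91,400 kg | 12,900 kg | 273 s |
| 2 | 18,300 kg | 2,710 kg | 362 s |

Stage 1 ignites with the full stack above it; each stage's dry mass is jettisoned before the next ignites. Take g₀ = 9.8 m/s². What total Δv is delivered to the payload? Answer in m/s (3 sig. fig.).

Ignition mass of stage 1 = 91,400+12,900 + 18,300+2,710 + 4,790 = 130,100 kg.
Stage 1: m₀ = 130,100 kg, m_f = 130,100 − 91,400 = 38,700 kg; Δv = 273×9.8×ln(3.362) = 2675.4×1.2125 ≈ 3244 m/s.
Stage 2: m₀ = 25,800 kg, m_f = 25,800 − 18,300 = 7,500 kg; Δv = 362×9.8×ln(3.44) = 3547.6×1.2355 ≈ 4383 m/s.
Total Δv = 3244 + 4383 = 7627 m/s.

Δv ≈ 7630 m/s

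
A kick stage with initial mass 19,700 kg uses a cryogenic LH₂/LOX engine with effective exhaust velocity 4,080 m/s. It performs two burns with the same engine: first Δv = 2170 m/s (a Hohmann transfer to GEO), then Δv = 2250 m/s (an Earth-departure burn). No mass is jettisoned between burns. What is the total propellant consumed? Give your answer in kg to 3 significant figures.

total propellant consumed ≈ 13000 kg

After the first burn: m = 19700 × exp(−2170/4080.0) = 19700 × 0.58751 = 11,573.9 kg.
After the second burn: m = 11,573.9 × exp(−2250/4080.0) = 11,573.9 × 0.57610 = 6,667.72 kg.
Total propellant = m₀ − m_final = 19700 − 6,667.72 = 13,032.28 kg.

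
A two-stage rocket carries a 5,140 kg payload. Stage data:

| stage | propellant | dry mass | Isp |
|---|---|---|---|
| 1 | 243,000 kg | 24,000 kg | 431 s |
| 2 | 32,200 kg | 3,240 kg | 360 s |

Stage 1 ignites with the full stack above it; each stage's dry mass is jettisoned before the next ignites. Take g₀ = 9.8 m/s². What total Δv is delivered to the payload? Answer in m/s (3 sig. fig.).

Ignition mass of stage 1 = 243,000+24,000 + 32,200+3,240 + 5,140 = 307,580 kg.
Stage 1: m₀ = 307,580 kg, m_f = 307,580 − 243,000 = 64,580 kg; Δv = 431×9.8×ln(4.763) = 4223.8×1.5608 ≈ 6593 m/s.
Stage 2: m₀ = 40,580 kg, m_f = 40,580 − 32,200 = 8,380 kg; Δv = 360×9.8×ln(4.842) = 3528.0×1.5774 ≈ 5565 m/s.
Total Δv = 6593 + 5565 = 12158 m/s.

Δv ≈ 12200 m/s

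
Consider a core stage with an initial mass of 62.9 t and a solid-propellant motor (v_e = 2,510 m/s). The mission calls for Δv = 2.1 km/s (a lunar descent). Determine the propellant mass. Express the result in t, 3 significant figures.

propellant mass ≈ 35.7 t

m₀/m_f = exp(Δv / v_e) = exp(2100 / 2510.0) = exp(0.8367) = 2.3086.
m_f = 62.9 / 2.3086 = 27.2459 t, so propellant = m₀ − m_f = 62.9 − 27.2459 = 35.6541 t.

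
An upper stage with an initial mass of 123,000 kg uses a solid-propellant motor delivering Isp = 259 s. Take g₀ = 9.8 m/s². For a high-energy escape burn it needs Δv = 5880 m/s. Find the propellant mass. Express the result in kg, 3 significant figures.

propellant mass ≈ 111000 kg

v_e = Isp · g₀ = 259 × 9.8 = 2538.2 m/s.
Using Δv = v_e ln(m₀/m_f): m₀/m_f = exp(Δv / v_e) = exp(5880 / 2538.2) = exp(2.3166) = 10.1412.
m_f = 123,000 / 10.1412 = 12,128.7 kg, so propellant = m₀ − m_f = 123,000 − 12,128.7 = 110,871.3 kg.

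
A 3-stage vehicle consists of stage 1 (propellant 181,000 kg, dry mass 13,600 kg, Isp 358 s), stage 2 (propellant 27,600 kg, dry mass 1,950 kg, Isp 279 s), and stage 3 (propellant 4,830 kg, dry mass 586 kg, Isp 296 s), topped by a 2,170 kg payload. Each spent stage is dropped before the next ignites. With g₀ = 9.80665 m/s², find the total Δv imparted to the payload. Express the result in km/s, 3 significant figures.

Δv ≈ 12.0 km/s

Ignition mass of stage 1 = 181,000+13,600 + 27,600+1,950 + 4,830+586 + 2,170 = 231,736 kg.
Stage 1: m₀ = 231,736 kg, m_f = 231,736 − 181,000 = 50,736 kg; Δv = 358×9.80665×ln(4.567) = 3510.8×1.5190 ≈ 5333 m/s.
Stage 2: m₀ = 37,136 kg, m_f = 37,136 − 27,600 = 9,536 kg; Δv = 279×9.80665×ln(3.894) = 2736.1×1.3595 ≈ 3720 m/s.
Stage 3: m₀ = 7,586 kg, m_f = 7,586 − 4,830 = 2,756 kg; Δv = 296×9.80665×ln(2.753) = 2902.8×1.0125 ≈ 2939 m/s.
Total Δv = 5333 + 3720 + 2939 = 11992 m/s.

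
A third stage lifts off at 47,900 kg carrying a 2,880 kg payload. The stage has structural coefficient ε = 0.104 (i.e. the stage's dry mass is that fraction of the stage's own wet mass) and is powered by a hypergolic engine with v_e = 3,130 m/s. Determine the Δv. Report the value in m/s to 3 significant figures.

Δv ≈ 5780 m/s

Stage wet mass = m₀ − payload = 47,900 − 2,880 = 45,020 kg.
Stage dry mass = ε × stage wet mass = 0.104 × 45,020 = 4,682.08 kg.
Burnout mass m_f = stage dry + payload = 4,682.08 + 2,880 = 7,562.08 kg.
Δv = v_e · ln(47,900/7,562.08) = 3130.0 × ln(6.334) = 3130.0 × 1.8460 ≈ 5778 m/s.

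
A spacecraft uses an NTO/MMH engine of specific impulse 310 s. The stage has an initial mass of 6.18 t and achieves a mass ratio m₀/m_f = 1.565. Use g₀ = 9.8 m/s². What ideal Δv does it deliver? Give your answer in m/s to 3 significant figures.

v_e = Isp · g₀ = 310 × 9.8 = 3038.0 m/s.
Δv = v_e · ln(1.565) = 3038.0 × 0.4479 ≈ 1360.7 m/s.

Δv ≈ 1360 m/s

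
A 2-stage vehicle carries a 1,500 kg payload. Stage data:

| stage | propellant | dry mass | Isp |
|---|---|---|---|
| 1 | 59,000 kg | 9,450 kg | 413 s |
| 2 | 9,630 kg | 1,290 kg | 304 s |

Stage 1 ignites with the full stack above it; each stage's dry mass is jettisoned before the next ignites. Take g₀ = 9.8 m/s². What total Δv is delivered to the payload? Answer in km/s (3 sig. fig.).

Ignition mass of stage 1 = 59,000+9,450 + 9,630+1,290 + 1,500 = 80,870 kg.
Stage 1: m₀ = 80,870 kg, m_f = 80,870 − 59,000 = 21,870 kg; Δv = 413×9.8×ln(3.698) = 4047.4×1.3077 ≈ 5293 m/s.
Stage 2: m₀ = 12,420 kg, m_f = 12,420 − 9,630 = 2,790 kg; Δv = 304×9.8×ln(4.452) = 2979.2×1.4933 ≈ 4449 m/s.
Total Δv = 5293 + 4449 = 9742 m/s.

Δv ≈ 9.74 km/s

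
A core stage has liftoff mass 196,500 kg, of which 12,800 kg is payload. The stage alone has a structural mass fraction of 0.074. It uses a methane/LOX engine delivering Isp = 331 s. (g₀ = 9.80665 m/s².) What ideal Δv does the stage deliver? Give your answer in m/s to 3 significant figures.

Stage wet mass = m₀ − payload = 196,500 − 12,800 = 183,700 kg.
Stage dry mass = ε × stage wet mass = 0.074 × 183,700 = 13,593.8 kg.
Burnout mass m_f = stage dry + payload = 13,593.8 + 12,800 = 26,393.8 kg.
v_e = Isp · g₀ = 331 × 9.80665 = 3246.0 m/s.
Δv = v_e · ln(196,500/26,393.8) = 3246.0 × ln(7.445) = 3246.0 × 2.0075 ≈ 6516 m/s.

Δv ≈ 6520 m/s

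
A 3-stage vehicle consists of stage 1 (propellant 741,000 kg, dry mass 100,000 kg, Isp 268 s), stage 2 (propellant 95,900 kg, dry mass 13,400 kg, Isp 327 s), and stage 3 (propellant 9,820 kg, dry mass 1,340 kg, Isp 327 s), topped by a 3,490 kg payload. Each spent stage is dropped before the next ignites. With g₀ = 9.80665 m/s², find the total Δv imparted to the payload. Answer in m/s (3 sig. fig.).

Δv ≈ 12200 m/s

Ignition mass of stage 1 = 741,000+100,000 + 95,900+13,400 + 9,820+1,340 + 3,490 = 964,950 kg.
Stage 1: m₀ = 964,950 kg, m_f = 964,950 − 741,000 = 223,950 kg; Δv = 268×9.80665×ln(4.309) = 2628.2×1.4607 ≈ 3839 m/s.
Stage 2: m₀ = 123,950 kg, m_f = 123,950 − 95,900 = 28,050 kg; Δv = 327×9.80665×ln(4.419) = 3206.8×1.4859 ≈ 4765 m/s.
Stage 3: m₀ = 14,650 kg, m_f = 14,650 − 9,820 = 4,830 kg; Δv = 327×9.80665×ln(3.033) = 3206.8×1.1096 ≈ 3558 m/s.
Total Δv = 3839 + 4765 + 3558 = 12162 m/s.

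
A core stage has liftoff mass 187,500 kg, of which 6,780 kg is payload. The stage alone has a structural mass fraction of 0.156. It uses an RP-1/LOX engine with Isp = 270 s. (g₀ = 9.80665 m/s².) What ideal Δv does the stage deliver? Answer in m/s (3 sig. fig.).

Δv ≈ 4450 m/s

Stage wet mass = m₀ − payload = 187,500 − 6,780 = 180,720 kg.
Stage dry mass = ε × stage wet mass = 0.156 × 180,720 = 28,192.3 kg.
Burnout mass m_f = stage dry + payload = 28,192.3 + 6,780 = 34,972.3 kg.
v_e = Isp · g₀ = 270 × 9.80665 = 2647.8 m/s.
By the Tsiolkovsky rocket equation, Δv = v_e · ln(187,500/34,972.3) = 2647.8 × ln(5.361) = 2647.8 × 1.6792 ≈ 4446 m/s.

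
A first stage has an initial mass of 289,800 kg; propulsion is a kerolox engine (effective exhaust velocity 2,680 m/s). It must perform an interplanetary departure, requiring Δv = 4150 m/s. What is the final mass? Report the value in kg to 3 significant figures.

final mass ≈ 61600 kg

m₀/m_f = exp(Δv / v_e) = exp(4150 / 2680.0) = exp(1.5485) = 4.7044.
m_f = m₀ / 4.7044 = 289,800 / 4.7044 = 61,601.9 kg.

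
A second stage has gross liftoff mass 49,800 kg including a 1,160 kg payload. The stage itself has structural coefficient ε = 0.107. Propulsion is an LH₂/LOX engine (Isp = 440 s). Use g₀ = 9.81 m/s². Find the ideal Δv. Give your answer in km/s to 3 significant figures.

Δv ≈ 8.88 km/s

Stage wet mass = m₀ − payload = 49,800 − 1,160 = 48,640 kg.
Stage dry mass = ε × stage wet mass = 0.107 × 48,640 = 5,204.48 kg.
Burnout mass m_f = stage dry + payload = 5,204.48 + 1,160 = 6,364.48 kg.
v_e = Isp · g₀ = 440 × 9.81 = 4316.4 m/s.
By the Tsiolkovsky rocket equation, Δv = v_e · ln(49,800/6,364.48) = 4316.4 × ln(7.825) = 4316.4 × 2.0573 ≈ 8880 m/s.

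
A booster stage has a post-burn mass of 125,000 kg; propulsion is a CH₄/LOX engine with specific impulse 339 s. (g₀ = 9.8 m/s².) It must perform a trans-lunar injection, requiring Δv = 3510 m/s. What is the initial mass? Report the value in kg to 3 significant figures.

v_e = Isp · g₀ = 339 × 9.8 = 3322.2 m/s.
Using Δv = v_e ln(m₀/m_f): m₀/m_f = exp(Δv / v_e) = exp(3510 / 3322.2) = exp(1.0565) = 2.8764.
m₀ = m_f × 2.8764 = 125,000 × 2.8764 = 359,550 kg.

initial mass ≈ 360000 kg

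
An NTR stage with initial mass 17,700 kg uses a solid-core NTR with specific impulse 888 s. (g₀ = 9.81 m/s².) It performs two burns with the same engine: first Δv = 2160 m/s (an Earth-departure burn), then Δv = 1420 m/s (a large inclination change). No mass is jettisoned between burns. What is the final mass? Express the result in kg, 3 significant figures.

final mass ≈ 11700 kg

v_e = Isp · g₀ = 888 × 9.81 = 8711.3 m/s.
After the first burn: m = 17700 × exp(−2160/8711.3) = 17700 × 0.78040 = 13,813.1 kg.
After the second burn: m = 13,813.1 × exp(−1420/8711.3) = 13,813.1 × 0.84959 = 11,735.5 kg.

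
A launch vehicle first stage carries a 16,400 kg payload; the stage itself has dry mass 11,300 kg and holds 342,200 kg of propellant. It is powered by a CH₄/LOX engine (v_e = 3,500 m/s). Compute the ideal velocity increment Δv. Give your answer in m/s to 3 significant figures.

m₀ = payload + dry + propellant = 16,400 + 11,300 + 342,200 = 369,900 kg.
m_f = payload + dry = 16,400 + 11,300 = 27,700 kg.
Δv = v_e · ln(m₀/m_f) = 3500.0 × ln(13.35) = 3500.0 × 2.5918 ≈ 9071.3 m/s.

Δv ≈ 9070 m/s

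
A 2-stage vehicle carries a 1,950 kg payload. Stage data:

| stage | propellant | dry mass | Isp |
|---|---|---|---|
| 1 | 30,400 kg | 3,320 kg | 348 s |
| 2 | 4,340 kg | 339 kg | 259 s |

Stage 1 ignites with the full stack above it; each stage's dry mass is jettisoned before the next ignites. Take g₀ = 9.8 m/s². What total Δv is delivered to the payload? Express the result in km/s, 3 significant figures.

Ignition mass of stage 1 = 30,400+3,320 + 4,340+339 + 1,950 = 40,349 kg.
Stage 1: m₀ = 40,349 kg, m_f = 40,349 − 30,400 = 9,949 kg; Δv = 348×9.8×ln(4.056) = 3410.4×1.4001 ≈ 4775 m/s.
Stage 2: m₀ = 6,629 kg, m_f = 6,629 − 4,340 = 2,289 kg; Δv = 259×9.8×ln(2.896) = 2538.2×1.0633 ≈ 2699 m/s.
Total Δv = 4775 + 2699 = 7474 m/s.

Δv ≈ 7.47 km/s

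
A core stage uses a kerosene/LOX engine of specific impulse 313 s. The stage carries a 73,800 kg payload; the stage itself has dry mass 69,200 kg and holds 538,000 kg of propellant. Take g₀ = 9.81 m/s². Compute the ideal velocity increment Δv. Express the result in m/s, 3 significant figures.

Δv ≈ 4790 m/s

v_e = Isp · g₀ = 313 × 9.81 = 3070.5 m/s.
m₀ = payload + dry + propellant = 73,800 + 69,200 + 538,000 = 681,000 kg.
m_f = payload + dry = 73,800 + 69,200 = 143,000 kg.
Δv = v_e · ln(m₀/m_f) = 3070.5 × ln(4.762) = 3070.5 × 1.5607 ≈ 4792.2 m/s.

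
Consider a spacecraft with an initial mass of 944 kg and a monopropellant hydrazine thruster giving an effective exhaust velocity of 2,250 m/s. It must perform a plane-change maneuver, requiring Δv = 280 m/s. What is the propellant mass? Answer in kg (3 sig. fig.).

propellant mass ≈ 110 kg

From the ideal rocket equation, m₀/m_f = exp(Δv / v_e) = exp(280 / 2250.0) = exp(0.1244) = 1.1325.
m_f = 944 / 1.1325 = 833.554 kg, so propellant = m₀ − m_f = 944 − 833.554 = 110.446 kg.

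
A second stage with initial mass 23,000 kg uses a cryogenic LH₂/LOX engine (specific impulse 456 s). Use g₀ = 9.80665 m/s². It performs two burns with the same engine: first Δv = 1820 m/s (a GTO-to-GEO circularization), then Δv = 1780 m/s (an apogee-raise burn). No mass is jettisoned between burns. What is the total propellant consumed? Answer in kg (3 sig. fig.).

v_e = Isp · g₀ = 456 × 9.80665 = 4471.8 m/s.
After the first burn: m = 23000 × exp(−1820/4471.8) = 23000 × 0.66565 = 15,310 kg.
After the second burn: m = 15,310 × exp(−1780/4471.8) = 15,310 × 0.67163 = 10,282.7 kg.
Total propellant = m₀ − m_final = 23000 − 10,282.7 = 12,717.3 kg.

total propellant consumed ≈ 12700 kg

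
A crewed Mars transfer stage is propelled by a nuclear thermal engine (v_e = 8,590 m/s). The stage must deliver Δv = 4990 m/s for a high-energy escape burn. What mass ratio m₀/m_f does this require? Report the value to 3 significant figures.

By the Tsiolkovsky rocket equation, m₀/m_f = exp(Δv / v_e) = exp(4990 / 8590.0) = exp(0.5809) = 1.7877.

mass ratio ≈ 1.79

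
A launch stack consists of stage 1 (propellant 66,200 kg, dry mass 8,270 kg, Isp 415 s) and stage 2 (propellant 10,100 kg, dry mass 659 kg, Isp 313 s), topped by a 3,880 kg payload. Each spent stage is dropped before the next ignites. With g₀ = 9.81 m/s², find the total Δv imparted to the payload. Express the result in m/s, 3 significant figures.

Ignition mass of stage 1 = 66,200+8,270 + 10,100+659 + 3,880 = 89,109 kg.
Stage 1: m₀ = 89,109 kg, m_f = 89,109 − 66,200 = 22,909 kg; Δv = 415×9.81×ln(3.89) = 4071.2×1.3583 ≈ 5530 m/s.
Stage 2: m₀ = 14,639 kg, m_f = 14,639 − 10,100 = 4,539 kg; Δv = 313×9.81×ln(3.225) = 3070.5×1.1710 ≈ 3596 m/s.
Total Δv = 5530 + 3596 = 9126 m/s.

Δv ≈ 9130 m/s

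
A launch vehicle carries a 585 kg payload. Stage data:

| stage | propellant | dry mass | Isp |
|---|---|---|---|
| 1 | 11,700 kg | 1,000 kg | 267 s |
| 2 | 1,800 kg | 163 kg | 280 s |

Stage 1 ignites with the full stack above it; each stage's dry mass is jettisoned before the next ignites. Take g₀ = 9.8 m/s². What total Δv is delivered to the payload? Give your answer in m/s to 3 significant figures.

Ignition mass of stage 1 = 11,700+1,000 + 1,800+163 + 585 = 15,248 kg.
Stage 1: m₀ = 15,248 kg, m_f = 15,248 − 11,700 = 3,548 kg; Δv = 267×9.8×ln(4.298) = 2616.6×1.4581 ≈ 3815 m/s.
Stage 2: m₀ = 2,548 kg, m_f = 2,548 − 1,800 = 748 kg; Δv = 280×9.8×ln(3.406) = 2744.0×1.2257 ≈ 3363 m/s.
Total Δv = 3815 + 3363 = 7178 m/s.

Δv ≈ 7180 m/s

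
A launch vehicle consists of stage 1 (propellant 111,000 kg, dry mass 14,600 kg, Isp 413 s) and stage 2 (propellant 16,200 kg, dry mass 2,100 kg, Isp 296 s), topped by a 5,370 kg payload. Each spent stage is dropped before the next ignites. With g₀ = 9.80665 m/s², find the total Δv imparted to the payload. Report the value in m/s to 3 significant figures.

Ignition mass of stage 1 = 111,000+14,600 + 16,200+2,100 + 5,370 = 149,270 kg.
Stage 1: m₀ = 149,270 kg, m_f = 149,270 − 111,000 = 38,270 kg; Δv = 413×9.80665×ln(3.9) = 4050.1×1.3611 ≈ 5513 m/s.
Stage 2: m₀ = 23,670 kg, m_f = 23,670 − 16,200 = 7,470 kg; Δv = 296×9.80665×ln(3.169) = 2902.8×1.1533 ≈ 3348 m/s.
Total Δv = 5513 + 3348 = 8861 m/s.

Δv ≈ 8860 m/s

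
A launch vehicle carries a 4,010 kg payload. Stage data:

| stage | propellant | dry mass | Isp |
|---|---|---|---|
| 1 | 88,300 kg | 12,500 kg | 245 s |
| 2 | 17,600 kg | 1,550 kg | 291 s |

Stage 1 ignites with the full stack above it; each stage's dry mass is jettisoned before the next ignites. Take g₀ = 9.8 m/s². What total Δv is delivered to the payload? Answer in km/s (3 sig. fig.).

Ignition mass of stage 1 = 88,300+12,500 + 17,600+1,550 + 4,010 = 123,960 kg.
Stage 1: m₀ = 123,960 kg, m_f = 123,960 − 88,300 = 35,660 kg; Δv = 245×9.8×ln(3.476) = 2401.0×1.2459 ≈ 2991 m/s.
Stage 2: m₀ = 23,160 kg, m_f = 23,160 − 17,600 = 5,560 kg; Δv = 291×9.8×ln(4.165) = 2851.8×1.4268 ≈ 4069 m/s.
Total Δv = 2991 + 4069 = 7060 m/s.

Δv ≈ 7.06 km/s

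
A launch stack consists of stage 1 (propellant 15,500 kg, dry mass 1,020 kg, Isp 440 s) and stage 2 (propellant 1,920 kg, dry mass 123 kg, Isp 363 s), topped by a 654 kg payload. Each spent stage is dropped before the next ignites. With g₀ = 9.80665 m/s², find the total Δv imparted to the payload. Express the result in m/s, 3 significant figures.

Ignition mass of stage 1 = 15,500+1,020 + 1,920+123 + 654 = 19,217 kg.
Stage 1: m₀ = 19,217 kg, m_f = 19,217 − 15,500 = 3,717 kg; Δv = 440×9.80665×ln(5.17) = 4314.9×1.6429 ≈ 7089 m/s.
Stage 2: m₀ = 2,697 kg, m_f = 2,697 − 1,920 = 777 kg; Δv = 363×9.80665×ln(3.471) = 3559.8×1.2445 ≈ 4430 m/s.
Total Δv = 7089 + 4430 = 11519 m/s.

Δv ≈ 11500 m/s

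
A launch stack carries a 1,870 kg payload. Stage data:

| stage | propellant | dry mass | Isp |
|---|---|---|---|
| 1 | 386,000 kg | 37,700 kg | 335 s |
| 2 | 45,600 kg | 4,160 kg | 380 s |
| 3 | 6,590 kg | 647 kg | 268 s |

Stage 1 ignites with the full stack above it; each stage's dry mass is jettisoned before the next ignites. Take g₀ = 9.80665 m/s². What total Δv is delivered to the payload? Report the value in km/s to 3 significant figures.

Ignition mass of stage 1 = 386,000+37,700 + 45,600+4,160 + 6,590+647 + 1,870 = 482,567 kg.
Stage 1: m₀ = 482,567 kg, m_f = 482,567 − 386,000 = 96,567 kg; Δv = 335×9.80665×ln(4.997) = 3285.2×1.6089 ≈ 5286 m/s.
Stage 2: m₀ = 58,867 kg, m_f = 58,867 − 45,600 = 13,267 kg; Δv = 380×9.80665×ln(4.437) = 3726.5×1.4900 ≈ 5553 m/s.
Stage 3: m₀ = 9,107 kg, m_f = 9,107 − 6,590 = 2,517 kg; Δv = 268×9.80665×ln(3.618) = 2628.2×1.2860 ≈ 3380 m/s.
Total Δv = 5286 + 5553 + 3380 = 14219 m/s.

Δv ≈ 14.2 km/s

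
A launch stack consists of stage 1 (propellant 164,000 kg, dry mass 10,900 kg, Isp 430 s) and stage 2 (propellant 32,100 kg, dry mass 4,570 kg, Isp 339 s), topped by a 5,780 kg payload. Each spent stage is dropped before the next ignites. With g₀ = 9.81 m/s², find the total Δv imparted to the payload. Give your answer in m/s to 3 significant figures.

Ignition mass of stage 1 = 164,000+10,900 + 32,100+4,570 + 5,780 = 217,350 kg.
Stage 1: m₀ = 217,350 kg, m_f = 217,350 − 164,000 = 53,350 kg; Δv = 430×9.81×ln(4.074) = 4218.3×1.4046 ≈ 5925 m/s.
Stage 2: m₀ = 42,450 kg, m_f = 42,450 − 32,100 = 10,350 kg; Δv = 339×9.81×ln(4.101) = 3325.6×1.4113 ≈ 4694 m/s.
Total Δv = 5925 + 4694 = 10619 m/s.

Δv ≈ 10600 m/s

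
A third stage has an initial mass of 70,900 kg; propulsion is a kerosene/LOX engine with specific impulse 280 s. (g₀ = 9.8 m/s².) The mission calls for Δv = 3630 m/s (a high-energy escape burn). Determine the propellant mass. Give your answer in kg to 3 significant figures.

v_e = Isp · g₀ = 280 × 9.8 = 2744.0 m/s.
m₀/m_f = exp(Δv / v_e) = exp(3630 / 2744.0) = exp(1.3229) = 3.7542.
m_f = 70,900 / 3.7542 = 18,885.5 kg, so propellant = m₀ − m_f = 70,900 − 18,885.5 = 52,014.5 kg.

propellant mass ≈ 52000 kg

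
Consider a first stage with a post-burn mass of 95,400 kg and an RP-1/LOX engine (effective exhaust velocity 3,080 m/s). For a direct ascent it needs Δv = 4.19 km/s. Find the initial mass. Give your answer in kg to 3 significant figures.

m₀/m_f = exp(Δv / v_e) = exp(4190 / 3080.0) = exp(1.3604) = 3.8977.
m₀ = m_f × 3.8977 = 95,400 × 3.8977 = 371,841 kg.

initial mass ≈ 372000 kg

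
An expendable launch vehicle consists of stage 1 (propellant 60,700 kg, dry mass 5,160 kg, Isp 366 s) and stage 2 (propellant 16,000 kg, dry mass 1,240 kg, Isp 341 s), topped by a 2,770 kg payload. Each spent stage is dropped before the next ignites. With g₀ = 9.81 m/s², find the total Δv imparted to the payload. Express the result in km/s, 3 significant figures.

Δv ≈ 9.78 km/s

Ignition mass of stage 1 = 60,700+5,160 + 16,000+1,240 + 2,770 = 85,870 kg.
Stage 1: m₀ = 85,870 kg, m_f = 85,870 − 60,700 = 25,170 kg; Δv = 366×9.81×ln(3.412) = 3590.5×1.2272 ≈ 4406 m/s.
Stage 2: m₀ = 20,010 kg, m_f = 20,010 − 16,000 = 4,010 kg; Δv = 341×9.81×ln(4.99) = 3345.2×1.6074 ≈ 5377 m/s.
Total Δv = 4406 + 5377 = 9783 m/s.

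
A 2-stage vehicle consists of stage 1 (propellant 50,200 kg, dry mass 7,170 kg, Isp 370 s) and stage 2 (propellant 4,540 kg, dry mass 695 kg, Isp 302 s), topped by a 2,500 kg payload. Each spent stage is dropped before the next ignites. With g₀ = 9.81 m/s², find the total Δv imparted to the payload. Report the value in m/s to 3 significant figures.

Δv ≈ 7970 m/s

Ignition mass of stage 1 = 50,200+7,170 + 4,540+695 + 2,500 = 65,105 kg.
Stage 1: m₀ = 65,105 kg, m_f = 65,105 − 50,200 = 14,905 kg; Δv = 370×9.81×ln(4.368) = 3629.7×1.4743 ≈ 5351 m/s.
Stage 2: m₀ = 7,735 kg, m_f = 7,735 − 4,540 = 3,195 kg; Δv = 302×9.81×ln(2.421) = 2962.6×0.8842 ≈ 2619 m/s.
Total Δv = 5351 + 2619 = 7970 m/s.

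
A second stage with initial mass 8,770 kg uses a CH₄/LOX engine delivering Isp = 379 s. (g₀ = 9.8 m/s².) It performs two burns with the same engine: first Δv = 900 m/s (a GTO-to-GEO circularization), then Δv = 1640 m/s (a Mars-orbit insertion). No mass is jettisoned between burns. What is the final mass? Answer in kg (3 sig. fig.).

final mass ≈ 4430 kg

v_e = Isp · g₀ = 379 × 9.8 = 3714.2 m/s.
After the first burn: m = 8770 × exp(−900/3714.2) = 8770 × 0.78481 = 6,882.78 kg.
After the second burn: m = 6,882.78 × exp(−1640/3714.2) = 6,882.78 × 0.64304 = 4,425.9 kg.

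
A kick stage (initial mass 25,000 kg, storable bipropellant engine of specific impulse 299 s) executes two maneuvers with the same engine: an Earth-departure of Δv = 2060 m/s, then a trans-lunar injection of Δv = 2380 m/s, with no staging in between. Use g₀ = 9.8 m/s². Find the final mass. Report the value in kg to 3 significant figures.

final mass ≈ 5490 kg

v_e = Isp · g₀ = 299 × 9.8 = 2930.2 m/s.
After the first burn: m = 25000 × exp(−2060/2930.2) = 25000 × 0.49509 = 12,377.3 kg.
After the second burn: m = 12,377.3 × exp(−2380/2930.2) = 12,377.3 × 0.44387 = 5,493.91 kg.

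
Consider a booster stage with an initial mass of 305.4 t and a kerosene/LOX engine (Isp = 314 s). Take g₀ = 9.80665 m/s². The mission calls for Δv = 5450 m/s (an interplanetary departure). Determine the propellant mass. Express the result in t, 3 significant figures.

v_e = Isp · g₀ = 314 × 9.80665 = 3079.3 m/s.
By the Tsiolkovsky rocket equation, m₀/m_f = exp(Δv / v_e) = exp(5450 / 3079.3) = exp(1.7699) = 5.8702.
m_f = 305.4 / 5.8702 = 52.0255 t, so propellant = m₀ − m_f = 305.4 − 52.0255 = 253.3745 t.

propellant mass ≈ 253 t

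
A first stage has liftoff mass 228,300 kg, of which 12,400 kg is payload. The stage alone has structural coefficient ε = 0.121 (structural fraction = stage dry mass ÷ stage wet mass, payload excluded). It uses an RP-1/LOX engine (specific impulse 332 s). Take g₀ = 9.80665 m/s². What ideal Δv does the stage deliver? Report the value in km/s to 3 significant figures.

Δv ≈ 5.79 km/s

Stage wet mass = m₀ − payload = 228,300 − 12,400 = 215,900 kg.
Stage dry mass = ε × stage wet mass = 0.121 × 215,900 = 26,123.9 kg.
Burnout mass m_f = stage dry + payload = 26,123.9 + 12,400 = 38,523.9 kg.
v_e = Isp · g₀ = 332 × 9.80665 = 3255.8 m/s.
From the ideal rocket equation, Δv = v_e · ln(228,300/38,523.9) = 3255.8 × ln(5.926) = 3255.8 × 1.7794 ≈ 5793 m/s.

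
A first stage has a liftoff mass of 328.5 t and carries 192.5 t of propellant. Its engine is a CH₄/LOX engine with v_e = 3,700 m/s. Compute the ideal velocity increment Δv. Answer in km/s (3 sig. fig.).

m_f = m₀ − m_prop = 328.5 − 192.5 = 136 t.
Using Δv = v_e ln(m₀/m_f): Δv = v_e · ln(m₀/m_f) = 3700.0 × ln(2.415) = 3700.0 × 0.8819 ≈ 3263.0 m/s.

Δv ≈ 3.26 km/s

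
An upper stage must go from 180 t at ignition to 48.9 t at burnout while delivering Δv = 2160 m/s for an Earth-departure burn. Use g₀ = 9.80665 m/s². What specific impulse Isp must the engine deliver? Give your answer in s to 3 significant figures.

Isp ≈ 169 s

ln(m₀/m_f) = ln(180000/48900) = ln(3.681) = 1.3032.
v_e = Δv / ln(m₀/m_f) = 2160 / 1.3032 = 1657.5 m/s.
Isp = v_e / g₀ = 1657.5 / 9.80665 = 169.0 s.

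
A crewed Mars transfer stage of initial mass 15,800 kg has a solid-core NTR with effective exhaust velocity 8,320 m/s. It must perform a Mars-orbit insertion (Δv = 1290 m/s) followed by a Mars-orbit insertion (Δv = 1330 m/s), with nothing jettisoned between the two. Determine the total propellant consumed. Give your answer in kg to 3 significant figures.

total propellant consumed ≈ 4270 kg

After the first burn: m = 15800 × exp(−1290/8320.0) = 15800 × 0.85637 = 13,530.6 kg.
After the second burn: m = 13,530.6 × exp(−1330/8320.0) = 13,530.6 × 0.85227 = 11,531.7 kg.
Total propellant = m₀ − m_final = 15800 − 11,531.7 = 4,268.3 kg.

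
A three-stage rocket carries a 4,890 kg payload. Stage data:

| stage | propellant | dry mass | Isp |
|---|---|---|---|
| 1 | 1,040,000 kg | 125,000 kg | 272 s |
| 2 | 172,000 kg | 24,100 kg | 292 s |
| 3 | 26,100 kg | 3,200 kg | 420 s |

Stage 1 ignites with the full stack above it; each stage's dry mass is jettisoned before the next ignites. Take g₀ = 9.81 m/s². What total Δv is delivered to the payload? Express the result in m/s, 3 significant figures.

Δv ≈ 13500 m/s

Ignition mass of stage 1 = 1,040,000+125,000 + 172,000+24,100 + 26,100+3,200 + 4,890 = 1,395,290 kg.
Stage 1: m₀ = 1,395,290 kg, m_f = 1,395,290 − 1,040,000 = 355,290 kg; Δv = 272×9.81×ln(3.927) = 2668.3×1.3679 ≈ 3650 m/s.
Stage 2: m₀ = 230,290 kg, m_f = 230,290 − 172,000 = 58,290 kg; Δv = 292×9.81×ln(3.951) = 2864.5×1.3739 ≈ 3936 m/s.
Stage 3: m₀ = 34,190 kg, m_f = 34,190 − 26,100 = 8,090 kg; Δv = 420×9.81×ln(4.226) = 4120.2×1.4413 ≈ 5938 m/s.
Total Δv = 3650 + 3936 + 5938 = 13524 m/s.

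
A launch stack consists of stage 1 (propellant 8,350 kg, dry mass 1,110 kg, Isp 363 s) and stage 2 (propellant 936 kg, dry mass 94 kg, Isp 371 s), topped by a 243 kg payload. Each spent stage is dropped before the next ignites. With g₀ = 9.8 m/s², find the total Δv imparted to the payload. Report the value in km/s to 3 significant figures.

Δv ≈ 10.2 km/s

Ignition mass of stage 1 = 8,350+1,110 + 936+94 + 243 = 10,733 kg.
Stage 1: m₀ = 10,733 kg, m_f = 10,733 − 8,350 = 2,383 kg; Δv = 363×9.8×ln(4.504) = 3557.4×1.5050 ≈ 5354 m/s.
Stage 2: m₀ = 1,273 kg, m_f = 1,273 − 936 = 337 kg; Δv = 371×9.8×ln(3.777) = 3635.8×1.3290 ≈ 4832 m/s.
Total Δv = 5354 + 4832 = 10186 m/s.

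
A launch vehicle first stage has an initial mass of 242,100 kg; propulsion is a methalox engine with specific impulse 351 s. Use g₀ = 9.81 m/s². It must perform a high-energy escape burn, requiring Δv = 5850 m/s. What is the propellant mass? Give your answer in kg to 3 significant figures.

v_e = Isp · g₀ = 351 × 9.81 = 3443.3 m/s.
m₀/m_f = exp(Δv / v_e) = exp(5850 / 3443.3) = exp(1.6989) = 5.4682.
m_f = 242,100 / 5.4682 = 44,274.2 kg, so propellant = m₀ − m_f = 242,100 − 44,274.2 = 197,825.8 kg.

propellant mass ≈ 198000 kg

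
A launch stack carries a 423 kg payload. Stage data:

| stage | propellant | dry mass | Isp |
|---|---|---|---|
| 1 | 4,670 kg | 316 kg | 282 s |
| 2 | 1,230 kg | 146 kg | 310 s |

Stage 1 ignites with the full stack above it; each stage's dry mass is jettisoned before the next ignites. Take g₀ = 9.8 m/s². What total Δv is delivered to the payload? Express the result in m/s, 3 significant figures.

Ignition mass of stage 1 = 4,670+316 + 1,230+146 + 423 = 6,785 kg.
Stage 1: m₀ = 6,785 kg, m_f = 6,785 − 4,670 = 2,115 kg; Δv = 282×9.8×ln(3.208) = 2763.6×1.1657 ≈ 3221 m/s.
Stage 2: m₀ = 1,799 kg, m_f = 1,799 − 1,230 = 569 kg; Δv = 310×9.8×ln(3.162) = 3038.0×1.1511 ≈ 3497 m/s.
Total Δv = 3221 + 3497 = 6718 m/s.

Δv ≈ 6720 m/s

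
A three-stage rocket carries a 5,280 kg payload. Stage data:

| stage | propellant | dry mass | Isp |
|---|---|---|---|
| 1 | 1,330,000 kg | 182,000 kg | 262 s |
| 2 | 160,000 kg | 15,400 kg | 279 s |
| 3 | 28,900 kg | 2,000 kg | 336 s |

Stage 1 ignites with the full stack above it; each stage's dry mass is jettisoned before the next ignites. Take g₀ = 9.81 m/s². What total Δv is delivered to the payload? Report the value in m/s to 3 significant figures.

Ignition mass of stage 1 = 1,330,000+182,000 + 160,000+15,400 + 28,900+2,000 + 5,280 = 1,723,580 kg.
Stage 1: m₀ = 1,723,580 kg, m_f = 1,723,580 − 1,330,000 = 393,580 kg; Δv = 262×9.81×ln(4.379) = 2570.2×1.4769 ≈ 3796 m/s.
Stage 2: m₀ = 211,580 kg, m_f = 211,580 − 160,000 = 51,580 kg; Δv = 279×9.81×ln(4.102) = 2737.0×1.4115 ≈ 3863 m/s.
Stage 3: m₀ = 36,180 kg, m_f = 36,180 − 28,900 = 7,280 kg; Δv = 336×9.81×ln(4.97) = 3296.2×1.6034 ≈ 5285 m/s.
Total Δv = 3796 + 3863 + 5285 = 12944 m/s.

Δv ≈ 12900 m/s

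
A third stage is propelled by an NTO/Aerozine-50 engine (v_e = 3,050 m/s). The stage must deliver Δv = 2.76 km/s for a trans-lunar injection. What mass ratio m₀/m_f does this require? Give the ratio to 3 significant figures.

From the ideal rocket equation, m₀/m_f = exp(Δv / v_e) = exp(2760 / 3050.0) = exp(0.9049) = 2.4717.

mass ratio ≈ 2.47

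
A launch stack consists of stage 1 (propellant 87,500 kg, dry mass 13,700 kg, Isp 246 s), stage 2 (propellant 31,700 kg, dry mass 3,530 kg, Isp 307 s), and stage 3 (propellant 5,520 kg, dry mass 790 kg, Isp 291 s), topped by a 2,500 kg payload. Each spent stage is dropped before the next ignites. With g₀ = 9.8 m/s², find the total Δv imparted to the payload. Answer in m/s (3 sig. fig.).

Ignition mass of stage 1 = 87,500+13,700 + 31,700+3,530 + 5,520+790 + 2,500 = 145,240 kg.
Stage 1: m₀ = 145,240 kg, m_f = 145,240 − 87,500 = 57,740 kg; Δv = 246×9.8×ln(2.515) = 2410.8×0.9224 ≈ 2224 m/s.
Stage 2: m₀ = 44,040 kg, m_f = 44,040 − 31,700 = 12,340 kg; Δv = 307×9.8×ln(3.569) = 3008.6×1.2723 ≈ 3828 m/s.
Stage 3: m₀ = 8,810 kg, m_f = 8,810 − 5,520 = 3,290 kg; Δv = 291×9.8×ln(2.678) = 2851.8×0.9850 ≈ 2809 m/s.
Total Δv = 2224 + 3828 + 2809 = 8861 m/s.

Δv ≈ 8860 m/s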